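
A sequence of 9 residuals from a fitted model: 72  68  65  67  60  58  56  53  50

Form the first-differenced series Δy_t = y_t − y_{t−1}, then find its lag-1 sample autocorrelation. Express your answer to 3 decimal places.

First differences Δy: -4, -3, 2, -7, -2, -2, -3, -3
Mean of differences = -2.7500
Numerator Σ(Δy_t−Δȳ)(Δy_{t+1}−Δȳ) = -23.8125
Denominator Σ(Δy_t−Δȳ)² = 43.5000
r_1(Δy) = -23.8125 / 43.5000 = -0.547

-0.547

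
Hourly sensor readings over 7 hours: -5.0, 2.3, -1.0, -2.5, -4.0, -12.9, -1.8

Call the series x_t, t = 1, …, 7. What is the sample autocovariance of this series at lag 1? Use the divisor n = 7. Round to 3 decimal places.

Mean x̄ = (-5.0 + 2.3 − 1.0 − 2.5 − 4.0 − 12.9 − 1.8)/7 = -3.5571
Deviations: -1.4429, 5.8571, 2.5571, 1.0571, -0.4429, -9.3429, 1.7571
Σ_{t=1}^{6}(x_t−x̄)(x_{t+1}−x̄) = -3.5176
γ_1 = -3.5176 / 7 = -0.503

-0.503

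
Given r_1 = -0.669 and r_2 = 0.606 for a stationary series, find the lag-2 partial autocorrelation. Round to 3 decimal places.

0.287

φ_{22} = (r_2 − r_1²) / (1 − r_1²)
r_1² = (-0.669)² = 0.447561
Numerator = 0.606 − 0.4476 = 0.1584; denominator = 1 − 0.4476 = 0.5524
φ_{22} = 0.1584 / 0.5524 = 0.287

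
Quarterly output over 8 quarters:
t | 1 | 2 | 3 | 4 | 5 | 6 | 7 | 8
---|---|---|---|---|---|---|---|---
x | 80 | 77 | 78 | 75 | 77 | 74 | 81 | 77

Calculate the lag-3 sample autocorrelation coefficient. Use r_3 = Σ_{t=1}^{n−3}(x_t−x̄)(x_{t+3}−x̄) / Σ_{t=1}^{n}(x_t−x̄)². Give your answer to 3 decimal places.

Mean x̄ = (80 + 77 + 78 + 75 + 77 + 74 + 81 + 77)/8 = 77.3750
Deviations from mean: 2.6250, -0.3750, 0.6250, -2.3750, -0.3750, -3.3750, 3.6250, -0.3750
Σ(x_t−x̄)(x_{t+3}−x̄) = (-6.2344) + (0.1406) + (-2.1094) + (-8.6094) + (0.1406) = -16.6719
Denominator Σ(x_t−x̄)² = 37.8750
r_3 = -16.6719 / 37.8750 = -0.440

-0.440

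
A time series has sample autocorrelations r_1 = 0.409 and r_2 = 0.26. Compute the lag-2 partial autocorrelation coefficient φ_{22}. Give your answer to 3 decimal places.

φ_{22} = (r_2 − r_1²) / (1 − r_1²)
r_1² = (0.409)² = 0.167281
Numerator = 0.26 − 0.1673 = 0.0927; denominator = 1 − 0.1673 = 0.8327
φ_{22} = 0.0927 / 0.8327 = 0.111

0.111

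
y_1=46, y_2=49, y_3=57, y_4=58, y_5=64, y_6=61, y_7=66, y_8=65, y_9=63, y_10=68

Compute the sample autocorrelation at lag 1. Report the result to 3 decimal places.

Mean ȳ = (46 + 49 + 57 + 58 + 64 + 61 + 66 + 65 + 63 + 68)/10 = 59.7000
Numerator Σ_{t=1}^{9}(y_t−ȳ)(y_{t+1}−ȳ) = 264.8100
Denominator Σ(y_t−ȳ)² = 480.1000
r_1 = 264.8100 / 480.1000 = 0.552

0.552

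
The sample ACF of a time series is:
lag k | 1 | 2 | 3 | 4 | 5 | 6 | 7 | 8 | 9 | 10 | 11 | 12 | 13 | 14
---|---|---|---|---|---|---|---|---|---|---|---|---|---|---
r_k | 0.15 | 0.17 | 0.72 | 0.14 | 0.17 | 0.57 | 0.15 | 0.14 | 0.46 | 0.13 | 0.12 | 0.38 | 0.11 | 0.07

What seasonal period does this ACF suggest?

3

The largest autocorrelation is r_3 = 0.72, with weaker echoes at lags 6 (0.57), 9 (0.46) and 12 (0.38); the remaining lags stay at or below 0.17.
The dominant spike at lag 3 indicates a seasonal period of 3.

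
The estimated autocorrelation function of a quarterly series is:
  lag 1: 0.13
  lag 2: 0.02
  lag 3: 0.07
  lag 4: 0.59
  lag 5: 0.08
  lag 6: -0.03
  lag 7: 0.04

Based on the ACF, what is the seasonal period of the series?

The largest autocorrelation is r_4 = 0.59; the remaining lags stay at or below 0.13.
The dominant spike at lag 4 indicates a seasonal period of 4.

4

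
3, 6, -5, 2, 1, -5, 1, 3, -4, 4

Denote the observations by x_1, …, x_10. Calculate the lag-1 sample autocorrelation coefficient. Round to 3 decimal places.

-0.396

Mean x̄ = (3 + 6 − 5 + 2 + 1 − 5 + 1 + 3 − 4 + 4)/10 = 0.6000
Numerator Σ_{t=1}^{9}(x_t−x̄)(x_{t+1}−x̄) = -54.7600
Denominator Σ(x_t−x̄)² = 138.4000
r_1 = -54.7600 / 138.4000 = -0.396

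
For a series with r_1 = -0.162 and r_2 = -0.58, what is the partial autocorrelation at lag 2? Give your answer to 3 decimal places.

φ_{22} = (r_2 − r_1²) / (1 − r_1²)
r_1² = (-0.162)² = 0.026244
Numerator = -0.58 − 0.0262 = -0.6062; denominator = 1 − 0.0262 = 0.9738
φ_{22} = -0.6062 / 0.9738 = -0.623

-0.623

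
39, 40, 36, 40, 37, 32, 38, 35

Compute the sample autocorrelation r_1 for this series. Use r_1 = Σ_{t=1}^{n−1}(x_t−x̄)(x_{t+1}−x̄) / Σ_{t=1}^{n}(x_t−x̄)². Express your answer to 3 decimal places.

-0.135

Mean x̄ = (39 + 40 + 36 + 40 + 37 + 32 + 38 + 35)/8 = 37.1250
Numerator Σ_{t=1}^{7}(x_t−x̄)(x_{t+1}−x̄) = -7.1406
Denominator Σ(x_t−x̄)² = 52.8750
r_1 = -7.1406 / 52.8750 = -0.135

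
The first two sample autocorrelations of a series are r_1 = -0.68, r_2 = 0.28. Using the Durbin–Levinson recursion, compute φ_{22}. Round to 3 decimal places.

-0.339

φ_{22} = (r_2 − r_1²) / (1 − r_1²)
r_1² = (-0.68)² = 0.4624
Numerator = 0.28 − 0.4624 = -0.1824; denominator = 1 − 0.4624 = 0.5376
φ_{22} = -0.1824 / 0.5376 = -0.339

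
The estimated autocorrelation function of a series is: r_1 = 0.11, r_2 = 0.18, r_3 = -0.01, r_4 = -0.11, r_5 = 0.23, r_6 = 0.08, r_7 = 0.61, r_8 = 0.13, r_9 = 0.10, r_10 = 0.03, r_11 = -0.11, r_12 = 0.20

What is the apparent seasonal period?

The largest autocorrelation is r_7 = 0.61; the remaining lags stay at or below 0.23.
The dominant spike at lag 7 indicates a seasonal period of 7.

7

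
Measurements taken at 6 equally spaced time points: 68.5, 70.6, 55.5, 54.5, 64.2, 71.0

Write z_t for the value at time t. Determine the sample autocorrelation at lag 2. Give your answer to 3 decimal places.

Mean z̄ = (68.5 + 70.6 + 55.5 + 54.5 + 64.2 + 71.0)/6 = 64.0500
Σ(z_t−z̄)(z_{t+2}−z̄) = (-38.0475) + (-62.5525) + (-1.2825) + (-66.3725) = -168.2550
Denominator Σ(z_t−z̄)² = 275.3350
r_2 = -168.2550 / 275.3350 = -0.611

-0.611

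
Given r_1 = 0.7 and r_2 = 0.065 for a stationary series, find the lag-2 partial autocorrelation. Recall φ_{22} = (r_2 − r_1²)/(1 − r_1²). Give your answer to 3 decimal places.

-0.833

φ_{22} = (r_2 − r_1²) / (1 − r_1²)
r_1² = (0.7)² = 0.49
Numerator = 0.065 − 0.4900 = -0.4250; denominator = 1 − 0.4900 = 0.5100
φ_{22} = -0.4250 / 0.5100 = -0.833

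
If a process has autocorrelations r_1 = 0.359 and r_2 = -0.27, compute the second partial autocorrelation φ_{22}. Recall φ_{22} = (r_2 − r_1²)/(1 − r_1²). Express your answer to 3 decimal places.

-0.458

φ_{22} = (r_2 − r_1²) / (1 − r_1²)
r_1² = (0.359)² = 0.128881
Numerator = -0.27 − 0.1289 = -0.3989; denominator = 1 − 0.1289 = 0.8711
φ_{22} = -0.3989 / 0.8711 = -0.458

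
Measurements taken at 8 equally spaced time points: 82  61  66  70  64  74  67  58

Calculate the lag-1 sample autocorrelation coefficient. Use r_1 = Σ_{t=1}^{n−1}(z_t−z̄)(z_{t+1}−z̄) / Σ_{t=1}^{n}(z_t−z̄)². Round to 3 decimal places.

-0.290

Mean z̄ = (82 + 61 + 66 + 70 + 64 + 74 + 67 + 58)/8 = 67.7500
Deviations from mean: 14.2500, -6.7500, -1.7500, 2.2500, -3.7500, 6.2500, -0.7500, -9.7500
Σ(z_t−z̄)(z_{t+1}−z̄) = (-96.1875) + (11.8125) + (-3.9375) + (-8.4375) + (-23.4375) + (-4.6875) + (7.3125) = -117.5625
Denominator Σ(z_t−z̄)² = 405.5000
r_1 = -117.5625 / 405.5000 = -0.290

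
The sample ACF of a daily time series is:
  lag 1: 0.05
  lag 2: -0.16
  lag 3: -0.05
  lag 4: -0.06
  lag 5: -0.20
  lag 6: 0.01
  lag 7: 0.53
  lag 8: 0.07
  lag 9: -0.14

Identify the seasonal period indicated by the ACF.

The largest autocorrelation is r_7 = 0.53; the remaining lags stay at or below 0.07.
The dominant spike at lag 7 indicates a seasonal period of 7.

7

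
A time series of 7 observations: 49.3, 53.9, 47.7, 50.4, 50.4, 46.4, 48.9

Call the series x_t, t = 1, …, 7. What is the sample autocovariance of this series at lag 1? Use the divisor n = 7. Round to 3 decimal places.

Mean x̄ = (49.3 + 53.9 + 47.7 + 50.4 + 50.4 + 46.4 + 48.9)/7 = 49.5714
Deviations: -0.2714, 4.3286, -1.8714, 0.8286, 0.8286, -3.1714, -0.6714
Σ_{t=1}^{6}(x_t−x̄)(x_{t+1}−x̄) = -10.6380
γ_1 = -10.6380 / 7 = -1.520

-1.520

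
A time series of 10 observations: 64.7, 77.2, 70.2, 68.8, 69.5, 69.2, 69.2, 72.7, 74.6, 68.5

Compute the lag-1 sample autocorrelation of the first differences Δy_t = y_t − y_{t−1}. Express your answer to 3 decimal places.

-0.320

First differences Δy: 12.5, -7.0, -1.4, 0.7, -0.3, 0.0, 3.5, 1.9, -6.1
Mean of differences = 0.4222
Numerator Σ(Δy_t−Δȳ)(Δy_{t+1}−Δȳ) = -82.9105
Denominator Σ(Δy_t−Δȳ)² = 259.2556
r_1(Δy) = -82.9105 / 259.2556 = -0.320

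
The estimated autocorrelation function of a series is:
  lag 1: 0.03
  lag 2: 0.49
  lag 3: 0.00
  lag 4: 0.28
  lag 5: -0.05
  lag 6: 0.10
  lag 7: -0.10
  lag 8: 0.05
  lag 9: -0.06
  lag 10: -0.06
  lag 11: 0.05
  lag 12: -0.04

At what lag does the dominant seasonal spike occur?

The largest autocorrelation is r_2 = 0.49, with a weaker echo at lag 4 (0.28); the remaining lags stay at or below 0.10.
The dominant spike at lag 2 indicates a seasonal period of 2.

2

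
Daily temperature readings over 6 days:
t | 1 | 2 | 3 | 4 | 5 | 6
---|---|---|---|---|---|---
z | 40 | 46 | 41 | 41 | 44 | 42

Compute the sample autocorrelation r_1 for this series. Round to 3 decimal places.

Mean z̄ = (40 + 46 + 41 + 41 + 44 + 42)/6 = 42.3333
Numerator Σ_{t=1}^{5}(z_t−z̄)(z_{t+1}−z̄) = -14.4444
Denominator Σ(z_t−z̄)² = 25.3333
r_1 = -14.4444 / 25.3333 = -0.570

-0.570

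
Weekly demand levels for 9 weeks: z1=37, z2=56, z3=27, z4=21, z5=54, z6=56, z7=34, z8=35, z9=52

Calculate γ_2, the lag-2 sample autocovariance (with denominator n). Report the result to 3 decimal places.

Mean z̄ = (37 + 56 + 27 + 21 + 54 + 56 + 34 + 35 + 52)/9 = 41.3333
Σ_{t=1}^{7}(z_t−z̄)(z_{t+2}−z̄) = -979.8889
γ_2 = -979.8889 / 9 = -108.877

-108.877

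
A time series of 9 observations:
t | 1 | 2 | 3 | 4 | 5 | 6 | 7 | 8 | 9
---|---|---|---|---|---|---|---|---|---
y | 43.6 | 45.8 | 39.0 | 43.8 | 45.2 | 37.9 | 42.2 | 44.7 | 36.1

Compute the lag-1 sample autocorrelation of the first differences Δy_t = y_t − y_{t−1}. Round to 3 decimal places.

First differences Δy: 2.2, -6.8, 4.8, 1.4, -7.3, 4.3, 2.5, -8.6
Mean of differences = -0.9375
Numerator Σ(Δy_t−Δȳ)(Δy_{t+1}−Δȳ) = -95.1502
Denominator Σ(Δy_t−Δȳ)² = 221.0388
r_1(Δy) = -95.1502 / 221.0388 = -0.430

-0.430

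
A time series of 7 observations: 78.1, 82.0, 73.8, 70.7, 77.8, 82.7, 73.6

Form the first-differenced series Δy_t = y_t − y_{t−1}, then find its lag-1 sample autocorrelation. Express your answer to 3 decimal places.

First differences Δy: 3.9, -8.2, -3.1, 7.1, 4.9, -9.1
Mean of differences = -0.7500
Numerator Σ(Δy_t−Δȳ)(Δy_{t+1}−Δȳ) = -38.4075
Denominator Σ(Δy_t−Δȳ)² = 245.9150
r_1(Δy) = -38.4075 / 245.9150 = -0.156

-0.156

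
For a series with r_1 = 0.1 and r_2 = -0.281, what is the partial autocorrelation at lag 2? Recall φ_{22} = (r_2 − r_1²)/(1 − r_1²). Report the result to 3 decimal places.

-0.294

φ_{22} = (r_2 − r_1²) / (1 − r_1²)
r_1² = (0.1)² = 0.01
Numerator = -0.281 − 0.0100 = -0.2910; denominator = 1 − 0.0100 = 0.9900
φ_{22} = -0.2910 / 0.9900 = -0.294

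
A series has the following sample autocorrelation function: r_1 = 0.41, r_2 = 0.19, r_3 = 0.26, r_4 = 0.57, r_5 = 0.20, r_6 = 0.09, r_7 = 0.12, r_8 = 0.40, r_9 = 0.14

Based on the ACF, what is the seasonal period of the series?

4

The largest autocorrelation is r_4 = 0.57; the remaining lags stay at or below 0.41. The elevated value at lag 1 (0.41), dropping to 0.19 at lag 2, reflects decaying short-term dependence rather than seasonality.
The dominant spike at lag 4 indicates a seasonal period of 4.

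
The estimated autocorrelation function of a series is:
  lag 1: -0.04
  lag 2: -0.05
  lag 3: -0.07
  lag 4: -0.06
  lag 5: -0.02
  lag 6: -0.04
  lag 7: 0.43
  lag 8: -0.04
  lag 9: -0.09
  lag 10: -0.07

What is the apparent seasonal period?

The largest autocorrelation is r_7 = 0.43; the remaining lags stay at or below -0.02.
The dominant spike at lag 7 indicates a seasonal period of 7.

7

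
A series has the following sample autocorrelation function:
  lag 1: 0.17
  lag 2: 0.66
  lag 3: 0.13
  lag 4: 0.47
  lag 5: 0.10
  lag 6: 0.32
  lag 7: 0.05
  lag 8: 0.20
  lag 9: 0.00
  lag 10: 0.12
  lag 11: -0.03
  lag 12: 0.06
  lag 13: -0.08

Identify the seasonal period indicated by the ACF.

2

The largest autocorrelation is r_2 = 0.66, with weaker echoes at lags 4 (0.47), 6 (0.32) and 8 (0.20); the remaining lags stay at or below 0.17.
The dominant spike at lag 2 indicates a seasonal period of 2.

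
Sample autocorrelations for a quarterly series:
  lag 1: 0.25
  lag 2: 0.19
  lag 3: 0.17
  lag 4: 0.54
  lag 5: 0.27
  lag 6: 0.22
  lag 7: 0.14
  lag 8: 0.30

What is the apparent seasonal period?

4

The largest autocorrelation is r_4 = 0.54, with a weaker echo at lag 8 (0.30); the remaining lags stay at or below 0.27.
The dominant spike at lag 4 indicates a seasonal period of 4.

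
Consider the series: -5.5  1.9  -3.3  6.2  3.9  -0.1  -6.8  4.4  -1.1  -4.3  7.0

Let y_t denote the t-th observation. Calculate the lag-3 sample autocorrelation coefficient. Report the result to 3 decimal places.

0.030

Mean ȳ = (-5.5 + 1.9 − 3.3 + 6.2 + 3.9 − 0.1 − 6.8 + 4.4 − 1.1 − 4.3 + 7.0)/11 = 0.2091
Numerator Σ_{t=1}^{8}(y_t−ȳ)(y_{t+3}−ȳ) = 7.0698
Denominator Σ(y_t−ȳ)² = 232.2291
r_3 = 7.0698 / 232.2291 = 0.030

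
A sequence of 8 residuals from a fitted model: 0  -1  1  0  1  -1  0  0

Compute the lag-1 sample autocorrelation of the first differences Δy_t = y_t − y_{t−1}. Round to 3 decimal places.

-0.750

First differences Δy: -1, 2, -1, 1, -2, 1, 0
Mean of differences = 0.0000
Numerator Σ(Δy_t−Δȳ)(Δy_{t+1}−Δȳ) = -9.0000
Denominator Σ(Δy_t−Δȳ)² = 12.0000
r_1(Δy) = -9.0000 / 12.0000 = -0.750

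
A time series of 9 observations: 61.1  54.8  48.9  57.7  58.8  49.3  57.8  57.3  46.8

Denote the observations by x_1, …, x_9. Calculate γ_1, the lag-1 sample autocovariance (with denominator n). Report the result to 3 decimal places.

-6.271

Mean x̄ = (61.1 + 54.8 + 48.9 + 57.7 + 58.8 + 49.3 + 57.8 + 57.3 + 46.8)/9 = 54.7222
Σ_{t=1}^{8}(x_t−x̄)(x_{t+1}−x̄) = -56.4383
γ_1 = -56.4383 / 9 = -6.271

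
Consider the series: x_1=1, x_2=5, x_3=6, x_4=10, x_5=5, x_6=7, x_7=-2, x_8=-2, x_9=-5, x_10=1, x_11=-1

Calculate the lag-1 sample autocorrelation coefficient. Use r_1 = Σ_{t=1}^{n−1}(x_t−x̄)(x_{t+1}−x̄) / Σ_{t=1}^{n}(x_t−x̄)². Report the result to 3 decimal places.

0.523

Mean x̄ = (1 + 5 + 6 + 10 + 5 + 7 − 2 − 2 − 5 + 1 − 1)/11 = 2.2727
Numerator Σ_{t=1}^{10}(x_t−x̄)(x_{t+1}−x̄) = 112.0165
Denominator Σ(x_t−x̄)² = 214.1818
r_1 = 112.0165 / 214.1818 = 0.523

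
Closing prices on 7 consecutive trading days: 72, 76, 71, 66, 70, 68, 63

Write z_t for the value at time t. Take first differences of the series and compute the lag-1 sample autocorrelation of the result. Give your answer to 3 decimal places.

-0.279

First differences Δz: 4, -5, -5, 4, -2, -5
Mean of differences = -1.5000
Numerator Σ(Δz_t−Δz̄)(Δz_{t+1}−Δz̄) = -27.2500
Denominator Σ(Δz_t−Δz̄)² = 97.5000
r_1(Δz) = -27.2500 / 97.5000 = -0.279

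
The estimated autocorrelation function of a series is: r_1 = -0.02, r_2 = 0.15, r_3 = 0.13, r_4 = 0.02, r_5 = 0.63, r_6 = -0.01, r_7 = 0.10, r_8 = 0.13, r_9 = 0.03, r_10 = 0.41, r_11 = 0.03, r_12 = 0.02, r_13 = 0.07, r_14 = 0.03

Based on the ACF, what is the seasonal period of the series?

5

The largest autocorrelation is r_5 = 0.63, with a weaker echo at lag 10 (0.41); the remaining lags stay at or below 0.15.
The dominant spike at lag 5 indicates a seasonal period of 5.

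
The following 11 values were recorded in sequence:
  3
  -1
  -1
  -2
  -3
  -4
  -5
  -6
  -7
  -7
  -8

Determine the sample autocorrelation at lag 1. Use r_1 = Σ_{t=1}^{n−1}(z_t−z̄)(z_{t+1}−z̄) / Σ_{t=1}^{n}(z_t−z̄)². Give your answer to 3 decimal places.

Mean z̄ = (3 − 1 − 1 − 2 − 3 − 4 − 5 − 6 − 7 − 7 − 8)/11 = -3.7273
Numerator Σ_{t=1}^{10}(z_t−z̄)(z_{t+1}−z̄) = 66.9256
Denominator Σ(z_t−z̄)² = 110.1818
r_1 = 66.9256 / 110.1818 = 0.607

0.607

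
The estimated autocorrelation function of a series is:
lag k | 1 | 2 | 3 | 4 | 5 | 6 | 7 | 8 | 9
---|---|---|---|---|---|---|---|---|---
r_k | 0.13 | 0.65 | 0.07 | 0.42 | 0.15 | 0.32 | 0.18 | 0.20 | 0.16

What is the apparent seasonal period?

2

The largest autocorrelation is r_2 = 0.65, with weaker echoes at lags 4 (0.42), 6 (0.32) and 8 (0.20); the remaining lags stay at or below 0.18.
The dominant spike at lag 2 indicates a seasonal period of 2.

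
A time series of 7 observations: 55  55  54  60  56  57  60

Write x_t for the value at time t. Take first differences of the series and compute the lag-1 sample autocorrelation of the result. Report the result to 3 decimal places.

-0.567

First differences Δx: 0, -1, 6, -4, 1, 3
Mean of differences = 0.8333
Numerator Σ(Δx_t−Δx̄)(Δx_{t+1}−Δx̄) = -33.3611
Denominator Σ(Δx_t−Δx̄)² = 58.8333
r_1(Δx) = -33.3611 / 58.8333 = -0.567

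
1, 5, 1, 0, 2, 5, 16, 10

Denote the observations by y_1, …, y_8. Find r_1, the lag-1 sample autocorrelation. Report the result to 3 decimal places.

0.425

Mean ȳ = (1 + 5 + 1 + 0 + 2 + 5 + 16 + 10)/8 = 5.0000
Σ(y_t−ȳ)(y_{t+1}−ȳ) = (0.0000) + (0.0000) + (20.0000) + (15.0000) + (0.0000) + (0.0000) + (55.0000) = 90.0000
Denominator Σ(y_t−ȳ)² = 212.0000
r_1 = 90.0000 / 212.0000 = 0.425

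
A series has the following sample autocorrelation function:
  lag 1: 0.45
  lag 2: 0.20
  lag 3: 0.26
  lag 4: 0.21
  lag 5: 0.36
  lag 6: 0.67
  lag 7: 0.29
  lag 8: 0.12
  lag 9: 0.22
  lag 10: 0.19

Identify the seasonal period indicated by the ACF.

The largest autocorrelation is r_6 = 0.67; the remaining lags stay at or below 0.45. The elevated value at lag 1 (0.45), dropping to 0.20 at lag 2, reflects decaying short-term dependence rather than seasonality.
The dominant spike at lag 6 indicates a seasonal period of 6.

6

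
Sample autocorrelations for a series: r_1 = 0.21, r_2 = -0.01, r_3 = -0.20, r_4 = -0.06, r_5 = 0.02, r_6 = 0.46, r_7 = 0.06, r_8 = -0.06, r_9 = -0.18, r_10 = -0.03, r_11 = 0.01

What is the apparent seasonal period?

6

The largest autocorrelation is r_6 = 0.46; the remaining lags stay at or below 0.21.
The dominant spike at lag 6 indicates a seasonal period of 6.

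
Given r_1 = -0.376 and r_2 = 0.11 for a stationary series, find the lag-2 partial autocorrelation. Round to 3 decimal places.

φ_{22} = (r_2 − r_1²) / (1 − r_1²)
r_1² = (-0.376)² = 0.141376
Numerator = 0.11 − 0.1414 = -0.0314; denominator = 1 − 0.1414 = 0.8586
φ_{22} = -0.0314 / 0.8586 = -0.037

-0.037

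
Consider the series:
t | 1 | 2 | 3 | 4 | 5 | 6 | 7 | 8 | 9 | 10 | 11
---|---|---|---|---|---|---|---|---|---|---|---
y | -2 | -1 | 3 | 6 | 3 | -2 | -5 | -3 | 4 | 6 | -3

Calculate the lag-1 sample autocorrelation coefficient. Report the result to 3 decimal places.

Mean ȳ = (-2 − 1 + 3 + 6 + 3 − 2 − 5 − 3 + 4 + 6 − 3)/11 = 0.5455
Numerator Σ_{t=1}^{10}(y_t−ȳ)(y_{t+1}−ȳ) = 41.7025
Denominator Σ(y_t−ȳ)² = 154.7273
r_1 = 41.7025 / 154.7273 = 0.270

0.270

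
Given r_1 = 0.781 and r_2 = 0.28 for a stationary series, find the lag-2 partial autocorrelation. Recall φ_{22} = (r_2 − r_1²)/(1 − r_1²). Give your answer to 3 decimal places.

-0.846

φ_{22} = (r_2 − r_1²) / (1 − r_1²)
r_1² = (0.781)² = 0.609961
Numerator = 0.28 − 0.6100 = -0.3300; denominator = 1 − 0.6100 = 0.3900
φ_{22} = -0.3300 / 0.3900 = -0.846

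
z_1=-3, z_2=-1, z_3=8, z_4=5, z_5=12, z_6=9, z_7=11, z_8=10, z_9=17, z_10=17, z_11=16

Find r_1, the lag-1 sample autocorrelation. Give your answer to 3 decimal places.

0.555

Mean z̄ = (-3 − 1 + 8 + 5 + 12 + 9 + 11 + 10 + 17 + 17 + 16)/11 = 9.1818
Numerator Σ_{t=1}^{10}(z_t−z̄)(z_{t+1}−z̄) = 250.6942
Denominator Σ(z_t−z̄)² = 451.6364
r_1 = 250.6942 / 451.6364 = 0.555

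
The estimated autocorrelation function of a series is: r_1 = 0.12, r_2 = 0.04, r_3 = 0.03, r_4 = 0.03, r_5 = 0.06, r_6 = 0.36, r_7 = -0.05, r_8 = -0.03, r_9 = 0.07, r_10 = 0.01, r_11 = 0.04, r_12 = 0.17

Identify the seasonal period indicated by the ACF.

6

The largest autocorrelation is r_6 = 0.36, with a weaker echo at lag 12 (0.17); the remaining lags stay at or below 0.12.
The dominant spike at lag 6 indicates a seasonal period of 6.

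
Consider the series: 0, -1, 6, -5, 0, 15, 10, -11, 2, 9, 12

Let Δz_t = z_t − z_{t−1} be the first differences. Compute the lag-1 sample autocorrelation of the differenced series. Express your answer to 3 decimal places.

First differences Δz: -1, 7, -11, 5, 15, -5, -21, 13, 7, 3
Mean of differences = 1.2000
Numerator Σ(Δz_t−Δz̄)(Δz_{t+1}−Δz̄) = -208.4400
Denominator Σ(Δz_t−Δz̄)² = 1099.6000
r_1(Δz) = -208.4400 / 1099.6000 = -0.190

-0.190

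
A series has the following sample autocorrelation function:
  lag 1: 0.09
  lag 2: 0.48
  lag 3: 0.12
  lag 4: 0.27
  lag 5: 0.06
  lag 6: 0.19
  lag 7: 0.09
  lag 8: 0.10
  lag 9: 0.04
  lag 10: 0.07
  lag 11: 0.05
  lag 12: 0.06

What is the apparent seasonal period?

The largest autocorrelation is r_2 = 0.48, with weaker echoes at lags 4 (0.27) and 6 (0.19); the remaining lags stay at or below 0.12.
The dominant spike at lag 2 indicates a seasonal period of 2.

2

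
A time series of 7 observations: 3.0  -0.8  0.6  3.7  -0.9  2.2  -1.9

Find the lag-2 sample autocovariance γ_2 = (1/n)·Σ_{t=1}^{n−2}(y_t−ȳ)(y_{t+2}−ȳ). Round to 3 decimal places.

0.552

Mean ȳ = (3.0 − 0.8 + 0.6 + 3.7 − 0.9 + 2.2 − 1.9)/7 = 0.8429
Σ_{t=1}^{5}(y_t−ȳ)(y_{t+2}−ȳ) = 3.8635
γ_2 = 3.8635 / 7 = 0.552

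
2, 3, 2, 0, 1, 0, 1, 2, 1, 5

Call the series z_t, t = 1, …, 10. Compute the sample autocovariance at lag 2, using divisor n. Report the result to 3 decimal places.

0.202

Mean z̄ = (2 + 3 + 2 + 0 + 1 + 0 + 1 + 2 + 1 + 5)/10 = 1.7000
Σ_{t=1}^{8}(z_t−z̄)(z_{t+2}−z̄) = 2.0200
γ_2 = 2.0200 / 10 = 0.202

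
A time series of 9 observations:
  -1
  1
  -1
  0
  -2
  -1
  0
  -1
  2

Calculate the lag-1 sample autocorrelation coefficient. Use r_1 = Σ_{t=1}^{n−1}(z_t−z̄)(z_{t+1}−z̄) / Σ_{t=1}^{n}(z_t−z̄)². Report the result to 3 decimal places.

Mean z̄ = (-1 + 1 − 1 + 0 − 2 − 1 + 0 − 1 + 2)/9 = -0.3333
Numerator Σ_{t=1}^{8}(z_t−z̄)(z_{t+1}−z̄) = -3.4444
Denominator Σ(z_t−z̄)² = 12.0000
r_1 = -3.4444 / 12.0000 = -0.287

-0.287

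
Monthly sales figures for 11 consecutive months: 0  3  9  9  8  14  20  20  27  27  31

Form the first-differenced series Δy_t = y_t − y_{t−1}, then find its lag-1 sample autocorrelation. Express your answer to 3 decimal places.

-0.414

First differences Δy: 3, 6, 0, -1, 6, 6, 0, 7, 0, 4
Mean of differences = 3.1000
Numerator Σ(Δy_t−Δȳ)(Δy_{t+1}−Δȳ) = -36.0100
Denominator Σ(Δy_t−Δȳ)² = 86.9000
r_1(Δy) = -36.0100 / 86.9000 = -0.414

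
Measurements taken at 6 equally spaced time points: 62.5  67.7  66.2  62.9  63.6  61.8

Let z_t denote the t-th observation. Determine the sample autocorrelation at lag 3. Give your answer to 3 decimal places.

-0.175

Mean z̄ = (62.5 + 67.7 + 66.2 + 62.9 + 63.6 + 61.8)/6 = 64.1167
Deviations from mean: -1.6167, 3.5833, 2.0833, -1.2167, -0.5167, -2.3167
Numerator Σ_{t=1}^{3}(z_t−z̄)(z_{t+3}−z̄) = -4.7108
Denominator Σ(z_t−z̄)² = 26.9083
r_3 = -4.7108 / 26.9083 = -0.175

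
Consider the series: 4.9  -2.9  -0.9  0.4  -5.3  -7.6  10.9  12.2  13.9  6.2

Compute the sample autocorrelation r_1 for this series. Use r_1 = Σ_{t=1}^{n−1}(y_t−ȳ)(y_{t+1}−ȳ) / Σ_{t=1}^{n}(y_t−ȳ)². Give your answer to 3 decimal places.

Mean ȳ = (4.9 − 2.9 − 0.9 + 0.4 − 5.3 − 7.6 + 10.9 + 12.2 + 13.9 + 6.2)/10 = 3.1800
Numerator Σ_{t=1}^{9}(y_t−ȳ)(y_{t+1}−ȳ) = 256.1616
Denominator Σ(y_t−ȳ)² = 517.4160
r_1 = 256.1616 / 517.4160 = 0.495

0.495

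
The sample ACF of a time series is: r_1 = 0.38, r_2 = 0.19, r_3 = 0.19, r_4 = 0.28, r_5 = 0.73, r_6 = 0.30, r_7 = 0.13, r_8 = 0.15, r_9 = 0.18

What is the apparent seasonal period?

The largest autocorrelation is r_5 = 0.73; the remaining lags stay at or below 0.38. The elevated value at lag 1 (0.38), dropping to 0.19 at lag 2, reflects decaying short-term dependence rather than seasonality.
The dominant spike at lag 5 indicates a seasonal period of 5.

5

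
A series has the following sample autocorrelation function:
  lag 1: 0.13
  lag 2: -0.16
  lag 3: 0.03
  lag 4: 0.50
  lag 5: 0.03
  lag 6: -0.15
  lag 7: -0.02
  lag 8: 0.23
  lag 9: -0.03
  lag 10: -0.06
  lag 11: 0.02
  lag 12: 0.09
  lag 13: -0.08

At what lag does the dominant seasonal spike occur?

4

The largest autocorrelation is r_4 = 0.50, with a weaker echo at lag 8 (0.23); the remaining lags stay at or below 0.13.
The dominant spike at lag 4 indicates a seasonal period of 4.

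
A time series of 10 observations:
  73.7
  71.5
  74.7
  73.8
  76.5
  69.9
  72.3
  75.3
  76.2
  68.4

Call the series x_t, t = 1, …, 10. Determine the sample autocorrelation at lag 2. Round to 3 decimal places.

-0.310

Mean x̄ = (73.7 + 71.5 + 74.7 + 73.8 + 76.5 + 69.9 + 72.3 + 75.3 + 76.2 + 68.4)/10 = 73.2300
Numerator Σ_{t=1}^{8}(x_t−x̄)(x_{t+2}−x̄) = -20.0808
Denominator Σ(x_t−x̄)² = 64.7810
r_2 = -20.0808 / 64.7810 = -0.310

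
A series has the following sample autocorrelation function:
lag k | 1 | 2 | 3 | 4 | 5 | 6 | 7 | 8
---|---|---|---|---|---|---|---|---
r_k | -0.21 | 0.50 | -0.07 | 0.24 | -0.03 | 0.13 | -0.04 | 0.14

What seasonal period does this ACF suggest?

2

The largest autocorrelation is r_2 = 0.50, with a weaker echo at lag 4 (0.24); the remaining lags stay at or below 0.14.
The dominant spike at lag 2 indicates a seasonal period of 2.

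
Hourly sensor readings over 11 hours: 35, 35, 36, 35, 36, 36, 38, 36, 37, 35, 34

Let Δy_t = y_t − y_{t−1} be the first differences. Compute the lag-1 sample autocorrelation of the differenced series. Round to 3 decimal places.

First differences Δy: 0, 1, -1, 1, 0, 2, -2, 1, -2, -1
Mean of differences = -0.1000
Numerator Σ(Δy_t−Δȳ)(Δy_{t+1}−Δȳ) = -8.0100
Denominator Σ(Δy_t−Δȳ)² = 16.9000
r_1(Δy) = -8.0100 / 16.9000 = -0.474

-0.474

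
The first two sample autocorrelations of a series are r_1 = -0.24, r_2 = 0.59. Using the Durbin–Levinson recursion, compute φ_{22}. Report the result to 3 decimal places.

φ_{22} = (r_2 − r_1²) / (1 − r_1²)
r_1² = (-0.24)² = 0.0576
Numerator = 0.59 − 0.0576 = 0.5324; denominator = 1 − 0.0576 = 0.9424
φ_{22} = 0.5324 / 0.9424 = 0.565

0.565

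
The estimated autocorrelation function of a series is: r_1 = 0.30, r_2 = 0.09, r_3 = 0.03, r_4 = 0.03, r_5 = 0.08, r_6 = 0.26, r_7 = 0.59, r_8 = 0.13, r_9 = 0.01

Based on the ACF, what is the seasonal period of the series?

The largest autocorrelation is r_7 = 0.59; the remaining lags stay at or below 0.30. The elevated value at lag 1 (0.30), dropping to 0.09 at lag 2, reflects decaying short-term dependence rather than seasonality.
The dominant spike at lag 7 indicates a seasonal period of 7.

7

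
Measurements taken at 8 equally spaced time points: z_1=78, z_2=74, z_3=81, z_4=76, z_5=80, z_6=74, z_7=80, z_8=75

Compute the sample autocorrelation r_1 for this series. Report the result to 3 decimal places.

Mean z̄ = (78 + 74 + 81 + 76 + 80 + 74 + 80 + 75)/8 = 77.2500
Deviations from mean: 0.7500, -3.2500, 3.7500, -1.2500, 2.7500, -3.2500, 2.7500, -2.2500
Numerator Σ_{t=1}^{7}(z_t−z̄)(z_{t+1}−z̄) = -46.8125
Denominator Σ(z_t−z̄)² = 57.5000
r_1 = -46.8125 / 57.5000 = -0.814

-0.814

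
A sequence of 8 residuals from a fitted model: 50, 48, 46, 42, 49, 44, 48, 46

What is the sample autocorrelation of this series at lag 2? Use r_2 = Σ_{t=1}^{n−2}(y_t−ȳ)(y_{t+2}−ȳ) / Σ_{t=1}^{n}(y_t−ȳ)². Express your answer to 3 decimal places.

0.142

Mean ȳ = (50 + 48 + 46 + 42 + 49 + 44 + 48 + 46)/8 = 46.6250
Deviations from mean: 3.3750, 1.3750, -0.6250, -4.6250, 2.3750, -2.6250, 1.3750, -0.6250
Σ(y_t−ȳ)(y_{t+2}−ȳ) = (-2.1094) + (-6.3594) + (-1.4844) + (12.1406) + (3.2656) + (1.6406) = 7.0938
Denominator Σ(y_t−ȳ)² = 49.8750
r_2 = 7.0938 / 49.8750 = 0.142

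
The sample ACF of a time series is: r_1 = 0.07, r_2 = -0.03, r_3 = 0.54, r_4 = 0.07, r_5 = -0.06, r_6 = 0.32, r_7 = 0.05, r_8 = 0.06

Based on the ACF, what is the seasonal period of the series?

The largest autocorrelation is r_3 = 0.54, with a weaker echo at lag 6 (0.32); the remaining lags stay at or below 0.07.
The dominant spike at lag 3 indicates a seasonal period of 3.

3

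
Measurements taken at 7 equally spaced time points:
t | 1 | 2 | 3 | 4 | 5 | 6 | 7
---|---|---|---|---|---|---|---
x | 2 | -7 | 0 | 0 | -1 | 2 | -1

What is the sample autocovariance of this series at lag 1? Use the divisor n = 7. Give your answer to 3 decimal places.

-3.257

Mean x̄ = (2 − 7 + 0 + 0 − 1 + 2 − 1)/7 = -0.7143
Deviations: 2.7143, -6.2857, 0.7143, 0.7143, -0.2857, 2.7143, -0.2857
Σ_{t=1}^{6}(x_t−x̄)(x_{t+1}−x̄) = -22.7959
γ_1 = -22.7959 / 7 = -3.257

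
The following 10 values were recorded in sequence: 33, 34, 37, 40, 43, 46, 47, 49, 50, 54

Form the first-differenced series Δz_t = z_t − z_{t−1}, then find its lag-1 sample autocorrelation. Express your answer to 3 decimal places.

-0.178

First differences Δz: 1, 3, 3, 3, 3, 1, 2, 1, 4
Mean of differences = 2.3333
Numerator Σ(Δz_t−Δz̄)(Δz_{t+1}−Δz̄) = -1.7778
Denominator Σ(Δz_t−Δz̄)² = 10.0000
r_1(Δz) = -1.7778 / 10.0000 = -0.178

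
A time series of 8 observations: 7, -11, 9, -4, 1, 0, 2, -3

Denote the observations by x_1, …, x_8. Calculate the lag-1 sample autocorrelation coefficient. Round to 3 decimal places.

Mean x̄ = (7 − 11 + 9 − 4 + 1 + 0 + 2 − 3)/8 = 0.1250
Deviations from mean: 6.8750, -11.1250, 8.8750, -4.1250, 0.8750, -0.1250, 1.8750, -3.1250
Numerator Σ_{t=1}^{7}(x_t−x̄)(x_{t+1}−x̄) = -221.6406
Denominator Σ(x_t−x̄)² = 280.8750
r_1 = -221.6406 / 280.8750 = -0.789

-0.789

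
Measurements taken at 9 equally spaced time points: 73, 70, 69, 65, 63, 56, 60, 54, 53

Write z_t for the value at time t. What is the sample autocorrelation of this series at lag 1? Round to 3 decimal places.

Mean z̄ = (73 + 70 + 69 + 65 + 63 + 56 + 60 + 54 + 53)/9 = 62.5556
Numerator Σ_{t=1}^{8}(z_t−z̄)(z_{t+1}−z̄) = 260.0247
Denominator Σ(z_t−z̄)² = 426.2222
r_1 = 260.0247 / 426.2222 = 0.610

0.610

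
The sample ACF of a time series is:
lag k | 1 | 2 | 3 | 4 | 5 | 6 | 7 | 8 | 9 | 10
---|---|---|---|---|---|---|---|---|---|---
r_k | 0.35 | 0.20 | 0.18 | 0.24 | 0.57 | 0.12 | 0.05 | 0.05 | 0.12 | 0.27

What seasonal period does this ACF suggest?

5

The largest autocorrelation is r_5 = 0.57; the remaining lags stay at or below 0.35. The elevated value at lag 1 (0.35), dropping to 0.20 at lag 2, reflects decaying short-term dependence rather than seasonality.
The dominant spike at lag 5 indicates a seasonal period of 5.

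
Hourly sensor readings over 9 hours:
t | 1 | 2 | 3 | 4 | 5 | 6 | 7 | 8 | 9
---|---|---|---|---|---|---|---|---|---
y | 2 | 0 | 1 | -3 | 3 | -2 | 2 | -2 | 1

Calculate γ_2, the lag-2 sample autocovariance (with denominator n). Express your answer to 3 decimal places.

2.520

Mean ȳ = (2 + 0 + 1 − 3 + 3 − 2 + 2 − 2 + 1)/9 = 0.2222
Σ_{t=1}^{7}(y_t−ȳ)(y_{t+2}−ȳ) = 22.6790
γ_2 = 22.6790 / 9 = 2.520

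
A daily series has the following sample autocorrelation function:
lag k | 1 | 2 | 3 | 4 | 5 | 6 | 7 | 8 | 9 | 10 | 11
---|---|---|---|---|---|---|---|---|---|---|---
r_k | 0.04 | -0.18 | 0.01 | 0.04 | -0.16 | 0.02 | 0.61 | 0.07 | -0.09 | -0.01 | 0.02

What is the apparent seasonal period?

The largest autocorrelation is r_7 = 0.61; the remaining lags stay at or below 0.07.
The dominant spike at lag 7 indicates a seasonal period of 7.

7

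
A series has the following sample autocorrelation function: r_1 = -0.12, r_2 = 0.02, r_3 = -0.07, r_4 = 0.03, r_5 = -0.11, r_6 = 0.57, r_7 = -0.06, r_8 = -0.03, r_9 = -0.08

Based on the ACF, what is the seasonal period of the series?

The largest autocorrelation is r_6 = 0.57; the remaining lags stay at or below 0.03.
The dominant spike at lag 6 indicates a seasonal period of 6.

6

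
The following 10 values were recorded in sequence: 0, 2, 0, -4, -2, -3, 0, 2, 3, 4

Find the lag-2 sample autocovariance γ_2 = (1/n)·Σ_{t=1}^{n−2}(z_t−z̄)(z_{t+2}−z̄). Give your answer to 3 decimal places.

Mean z̄ = (0 + 2 + 0 − 4 − 2 − 3 + 0 + 2 + 3 + 4)/10 = 0.2000
Σ_{t=1}^{8}(z_t−z̄)(z_{t+2}−z̄) = 7.3200
γ_2 = 7.3200 / 10 = 0.732

0.732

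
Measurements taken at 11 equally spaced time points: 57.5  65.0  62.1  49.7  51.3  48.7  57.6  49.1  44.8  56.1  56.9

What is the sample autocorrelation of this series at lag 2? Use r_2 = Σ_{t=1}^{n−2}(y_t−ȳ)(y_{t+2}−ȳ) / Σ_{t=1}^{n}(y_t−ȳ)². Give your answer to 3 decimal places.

-0.171

Mean ȳ = (57.5 + 65.0 + 62.1 + 49.7 + 51.3 + 48.7 + 57.6 + 49.1 + 44.8 + 56.1 + 56.9)/11 = 54.4364
Numerator Σ_{t=1}^{9}(y_t−ȳ)(y_{t+2}−ȳ) = -65.8363
Denominator Σ(y_t−ȳ)² = 385.0655
r_2 = -65.8363 / 385.0655 = -0.171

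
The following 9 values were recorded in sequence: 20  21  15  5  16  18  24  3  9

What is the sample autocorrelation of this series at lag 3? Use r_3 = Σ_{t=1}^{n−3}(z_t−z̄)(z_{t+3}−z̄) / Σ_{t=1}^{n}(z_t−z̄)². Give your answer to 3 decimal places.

-0.389

Mean z̄ = (20 + 21 + 15 + 5 + 16 + 18 + 24 + 3 + 9)/9 = 14.5556
Σ(z_t−z̄)(z_{t+3}−z̄) = (-52.0247) + (9.3086) + (1.5309) + (-90.2469) + (-16.6914) + (-19.1358) = -167.2593
Denominator Σ(z_t−z̄)² = 430.2222
r_3 = -167.2593 / 430.2222 = -0.389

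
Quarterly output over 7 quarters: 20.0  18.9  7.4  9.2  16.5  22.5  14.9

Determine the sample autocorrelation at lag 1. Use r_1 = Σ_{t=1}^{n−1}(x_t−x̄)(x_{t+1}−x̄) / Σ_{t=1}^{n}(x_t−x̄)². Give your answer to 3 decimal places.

0.190

Mean x̄ = (20.0 + 18.9 + 7.4 + 9.2 + 16.5 + 22.5 + 14.9)/7 = 15.6286
Deviations from mean: 4.3714, 3.2714, -8.2286, -6.4286, 0.8714, 6.8714, -0.7286
Numerator Σ_{t=1}^{6}(x_t−x̄)(x_{t+1}−x̄) = 35.6592
Denominator Σ(x_t−x̄)² = 187.3543
r_1 = 35.6592 / 187.3543 = 0.190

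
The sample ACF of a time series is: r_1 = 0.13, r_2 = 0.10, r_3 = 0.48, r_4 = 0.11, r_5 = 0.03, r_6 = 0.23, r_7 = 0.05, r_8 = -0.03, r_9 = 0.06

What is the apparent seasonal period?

The largest autocorrelation is r_3 = 0.48, with a weaker echo at lag 6 (0.23); the remaining lags stay at or below 0.13.
The dominant spike at lag 3 indicates a seasonal period of 3.

3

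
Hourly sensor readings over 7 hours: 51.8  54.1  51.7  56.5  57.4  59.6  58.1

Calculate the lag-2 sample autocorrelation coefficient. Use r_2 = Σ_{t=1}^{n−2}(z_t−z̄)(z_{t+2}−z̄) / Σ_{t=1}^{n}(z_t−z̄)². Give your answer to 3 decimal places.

0.250

Mean z̄ = (51.8 + 54.1 + 51.7 + 56.5 + 57.4 + 59.6 + 58.1)/7 = 55.6000
Σ(z_t−z̄)(z_{t+2}−z̄) = (14.8200) + (-1.3500) + (-7.0200) + (3.6000) + (4.5000) = 14.5500
Denominator Σ(z_t−z̄)² = 58.2000
r_2 = 14.5500 / 58.2000 = 0.250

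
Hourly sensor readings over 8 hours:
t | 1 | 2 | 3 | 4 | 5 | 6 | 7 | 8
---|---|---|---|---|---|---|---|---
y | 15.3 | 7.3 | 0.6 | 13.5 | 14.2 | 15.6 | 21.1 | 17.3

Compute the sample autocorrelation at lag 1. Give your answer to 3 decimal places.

Mean ȳ = (15.3 + 7.3 + 0.6 + 13.5 + 14.2 + 15.6 + 21.1 + 17.3)/8 = 13.1125
Deviations from mean: 2.1875, -5.8125, -12.5125, 0.3875, 1.0875, 2.4875, 7.9875, 4.1875
Numerator Σ_{t=1}^{7}(y_t−ȳ)(y_{t+1}−ȳ) = 111.6086
Denominator Σ(y_t−ȳ)² = 283.9888
r_1 = 111.6086 / 283.9888 = 0.393

0.393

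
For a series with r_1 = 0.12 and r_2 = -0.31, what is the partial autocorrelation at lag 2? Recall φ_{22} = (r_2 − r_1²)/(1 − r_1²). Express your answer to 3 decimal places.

φ_{22} = (r_2 − r_1²) / (1 − r_1²)
r_1² = (0.12)² = 0.0144
Numerator = -0.31 − 0.0144 = -0.3244; denominator = 1 − 0.0144 = 0.9856
φ_{22} = -0.3244 / 0.9856 = -0.329

-0.329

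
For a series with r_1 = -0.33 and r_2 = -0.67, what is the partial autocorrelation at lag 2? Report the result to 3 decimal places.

φ_{22} = (r_2 − r_1²) / (1 − r_1²)
r_1² = (-0.33)² = 0.1089
Numerator = -0.67 − 0.1089 = -0.7789; denominator = 1 − 0.1089 = 0.8911
φ_{22} = -0.7789 / 0.8911 = -0.874

-0.874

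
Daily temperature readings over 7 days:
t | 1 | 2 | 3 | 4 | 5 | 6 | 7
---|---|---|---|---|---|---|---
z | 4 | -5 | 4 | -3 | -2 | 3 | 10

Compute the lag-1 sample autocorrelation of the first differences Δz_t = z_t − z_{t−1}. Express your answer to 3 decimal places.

-0.429

First differences Δz: -9, 9, -7, 1, 5, 7
Mean of differences = 1.0000
Numerator Σ(Δz_t−Δz̄)(Δz_{t+1}−Δz̄) = -120.0000
Denominator Σ(Δz_t−Δz̄)² = 280.0000
r_1(Δz) = -120.0000 / 280.0000 = -0.429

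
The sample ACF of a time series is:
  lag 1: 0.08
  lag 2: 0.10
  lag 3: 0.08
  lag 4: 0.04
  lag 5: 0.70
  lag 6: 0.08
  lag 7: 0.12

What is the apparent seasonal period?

The largest autocorrelation is r_5 = 0.70; the remaining lags stay at or below 0.12.
The dominant spike at lag 5 indicates a seasonal period of 5.

5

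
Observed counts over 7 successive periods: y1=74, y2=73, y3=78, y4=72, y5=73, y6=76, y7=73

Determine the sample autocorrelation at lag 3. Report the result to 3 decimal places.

Mean ȳ = (74 + 73 + 78 + 72 + 73 + 76 + 73)/7 = 74.1429
Deviations from mean: -0.1429, -1.1429, 3.8571, -2.1429, -1.1429, 1.8571, -1.1429
Σ(y_t−ȳ)(y_{t+3}−ȳ) = (0.3061) + (1.3061) + (7.1633) + (2.4490) = 11.2245
Denominator Σ(y_t−ȳ)² = 26.8571
r_3 = 11.2245 / 26.8571 = 0.418

0.418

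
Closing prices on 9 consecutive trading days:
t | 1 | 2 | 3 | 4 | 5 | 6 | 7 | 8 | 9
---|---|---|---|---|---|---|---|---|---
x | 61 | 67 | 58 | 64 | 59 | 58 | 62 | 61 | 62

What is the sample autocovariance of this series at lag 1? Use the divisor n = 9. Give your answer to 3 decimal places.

Mean x̄ = (61 + 67 + 58 + 64 + 59 + 58 + 62 + 61 + 62)/9 = 61.3333
Σ_{t=1}^{8}(x_t−x̄)(x_{t+1}−x̄) = -30.7778
γ_1 = -30.7778 / 9 = -3.420

-3.420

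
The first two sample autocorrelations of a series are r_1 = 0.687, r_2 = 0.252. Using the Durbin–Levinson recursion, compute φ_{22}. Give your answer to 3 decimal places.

-0.417

φ_{22} = (r_2 − r_1²) / (1 − r_1²)
r_1² = (0.687)² = 0.471969
Numerator = 0.252 − 0.4720 = -0.2200; denominator = 1 − 0.4720 = 0.5280
φ_{22} = -0.2200 / 0.5280 = -0.417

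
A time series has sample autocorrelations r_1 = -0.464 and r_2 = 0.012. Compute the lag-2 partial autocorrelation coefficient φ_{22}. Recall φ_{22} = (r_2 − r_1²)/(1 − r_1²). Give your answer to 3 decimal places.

φ_{22} = (r_2 − r_1²) / (1 − r_1²)
r_1² = (-0.464)² = 0.215296
Numerator = 0.012 − 0.2153 = -0.2033; denominator = 1 − 0.2153 = 0.7847
φ_{22} = -0.2033 / 0.7847 = -0.259

-0.259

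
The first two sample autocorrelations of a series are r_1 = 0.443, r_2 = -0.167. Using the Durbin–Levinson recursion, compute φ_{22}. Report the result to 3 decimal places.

-0.452

φ_{22} = (r_2 − r_1²) / (1 − r_1²)
r_1² = (0.443)² = 0.196249
Numerator = -0.167 − 0.1962 = -0.3632; denominator = 1 − 0.1962 = 0.8038
φ_{22} = -0.3632 / 0.8038 = -0.452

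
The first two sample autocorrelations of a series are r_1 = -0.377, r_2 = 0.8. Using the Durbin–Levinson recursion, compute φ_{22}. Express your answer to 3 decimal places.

φ_{22} = (r_2 − r_1²) / (1 − r_1²)
r_1² = (-0.377)² = 0.142129
Numerator = 0.8 − 0.1421 = 0.6579; denominator = 1 − 0.1421 = 0.8579
φ_{22} = 0.6579 / 0.8579 = 0.767

0.767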